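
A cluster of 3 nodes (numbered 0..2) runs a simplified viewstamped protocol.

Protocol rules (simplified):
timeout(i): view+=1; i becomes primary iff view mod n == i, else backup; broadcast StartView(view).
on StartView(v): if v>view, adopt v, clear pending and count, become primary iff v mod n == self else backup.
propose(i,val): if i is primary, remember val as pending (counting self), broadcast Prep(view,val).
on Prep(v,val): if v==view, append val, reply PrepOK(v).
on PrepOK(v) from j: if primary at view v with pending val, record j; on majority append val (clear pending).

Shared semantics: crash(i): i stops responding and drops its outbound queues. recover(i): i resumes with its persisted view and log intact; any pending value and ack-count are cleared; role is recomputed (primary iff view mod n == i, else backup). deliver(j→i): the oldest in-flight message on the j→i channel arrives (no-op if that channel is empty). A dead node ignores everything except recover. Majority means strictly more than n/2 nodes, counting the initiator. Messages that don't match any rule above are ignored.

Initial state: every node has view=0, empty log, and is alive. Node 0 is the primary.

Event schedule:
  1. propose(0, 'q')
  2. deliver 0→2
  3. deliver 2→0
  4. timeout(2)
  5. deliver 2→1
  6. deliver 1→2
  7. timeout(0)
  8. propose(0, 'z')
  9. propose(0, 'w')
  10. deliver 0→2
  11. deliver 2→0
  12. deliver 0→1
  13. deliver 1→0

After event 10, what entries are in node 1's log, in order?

step 1 propose(0,'q'): —
step 2 deliver 0→2: 2={back,v=0,log=q}
step 3 deliver 2→0: 0={prim,v=0,log=q}
step 4 timeout(2): 2={back,v=1,log=q}
step 5 deliver 2→1: 1={prim,v=1,log=-}
step 6 deliver 1→2: —
step 7 timeout(0): 0={back,v=1,log=q}
step 8 propose(0,'z'): —
step 9 propose(0,'w'): —
step 10 deliver 0→2: —

empty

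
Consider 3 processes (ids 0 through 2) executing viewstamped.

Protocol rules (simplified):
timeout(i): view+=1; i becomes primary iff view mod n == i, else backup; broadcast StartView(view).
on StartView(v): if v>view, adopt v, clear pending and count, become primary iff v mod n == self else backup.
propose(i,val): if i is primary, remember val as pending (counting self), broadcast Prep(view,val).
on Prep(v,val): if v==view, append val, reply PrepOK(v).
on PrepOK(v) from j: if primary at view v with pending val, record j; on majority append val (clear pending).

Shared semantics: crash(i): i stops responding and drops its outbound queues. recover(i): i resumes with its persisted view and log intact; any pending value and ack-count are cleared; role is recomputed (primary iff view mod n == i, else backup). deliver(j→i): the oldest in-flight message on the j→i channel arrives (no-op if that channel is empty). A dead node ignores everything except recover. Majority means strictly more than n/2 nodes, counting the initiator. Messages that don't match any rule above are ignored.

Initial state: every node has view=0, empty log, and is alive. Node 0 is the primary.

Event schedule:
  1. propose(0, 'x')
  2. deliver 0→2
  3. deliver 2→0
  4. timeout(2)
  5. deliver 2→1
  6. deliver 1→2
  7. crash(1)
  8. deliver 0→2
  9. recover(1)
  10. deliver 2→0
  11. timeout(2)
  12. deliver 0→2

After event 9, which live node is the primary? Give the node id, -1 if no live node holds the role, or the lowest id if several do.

0

e1 propose(0,'x'): ·
e2 deliver 0→2: 2[back,v=0,x]
e3 deliver 2→0: 0[prim,v=0,x]
e4 timeout(2): 2[back,v=1,x]
e5 deliver 2→1: 1[prim,v=1,-]
e6 deliver 1→2: ·
e7 crash(1): 1[✗prim,v=1,-]
e8 deliver 0→2: ·
e9 recover(1): 1[prim,v=1,-]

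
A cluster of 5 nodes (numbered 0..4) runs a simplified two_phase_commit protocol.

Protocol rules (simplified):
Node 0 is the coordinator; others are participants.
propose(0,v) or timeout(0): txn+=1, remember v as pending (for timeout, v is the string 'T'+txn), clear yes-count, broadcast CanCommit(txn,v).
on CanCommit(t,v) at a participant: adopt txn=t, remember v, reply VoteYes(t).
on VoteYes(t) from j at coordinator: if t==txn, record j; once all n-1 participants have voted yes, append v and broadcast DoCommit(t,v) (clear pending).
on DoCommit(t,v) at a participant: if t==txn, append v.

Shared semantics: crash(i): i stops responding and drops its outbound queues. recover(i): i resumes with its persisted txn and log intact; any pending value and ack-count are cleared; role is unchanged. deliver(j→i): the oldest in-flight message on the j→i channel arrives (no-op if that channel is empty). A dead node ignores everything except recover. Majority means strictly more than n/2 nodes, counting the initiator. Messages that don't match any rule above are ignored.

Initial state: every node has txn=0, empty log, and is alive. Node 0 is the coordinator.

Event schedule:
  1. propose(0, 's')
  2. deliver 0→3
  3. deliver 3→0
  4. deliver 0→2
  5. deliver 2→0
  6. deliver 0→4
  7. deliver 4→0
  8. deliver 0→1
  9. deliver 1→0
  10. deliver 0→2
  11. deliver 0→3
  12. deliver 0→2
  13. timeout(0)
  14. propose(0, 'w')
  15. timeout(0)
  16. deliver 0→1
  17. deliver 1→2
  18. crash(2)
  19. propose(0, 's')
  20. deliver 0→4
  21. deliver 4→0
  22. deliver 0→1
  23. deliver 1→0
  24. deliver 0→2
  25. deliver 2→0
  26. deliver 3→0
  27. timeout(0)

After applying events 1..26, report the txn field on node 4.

1

[1] propose(0,'s') → N0(coor t1 [-])
[2] deliver 0→3 → N3(part t1 [-])
[3] deliver 3→0 → ∅
[4] deliver 0→2 → N2(part t1 [-])
[5] deliver 2→0 → ∅
[6] deliver 0→4 → N4(part t1 [-])
[7] deliver 4→0 → ∅
[8] deliver 0→1 → N1(part t1 [-])
[9] deliver 1→0 → N0(coor t1 [s])
[10] deliver 0→2 → N2(part t1 [s])
[11] deliver 0→3 → N3(part t1 [s])
[12] deliver 0→2 → ∅
[13] timeout(0) → N0(coor t2 [s])
[14] propose(0,'w') → N0(coor t3 [s])
[15] timeout(0) → N0(coor t4 [s])
[16] deliver 0→1 → N1(part t1 [s])
[17] deliver 1→2 → ∅
[18] crash(2) → N2(✗part t1 [s])
[19] propose(0,'s') → N0(coor t5 [s])
[20] deliver 0→4 → N4(part t1 [s])
[21] deliver 4→0 → ∅
[22] deliver 0→1 → N1(part t2 [s])
[23] deliver 1→0 → ∅
[24] deliver 0→2 → ∅
[25] deliver 2→0 → ∅
[26] deliver 3→0 → ∅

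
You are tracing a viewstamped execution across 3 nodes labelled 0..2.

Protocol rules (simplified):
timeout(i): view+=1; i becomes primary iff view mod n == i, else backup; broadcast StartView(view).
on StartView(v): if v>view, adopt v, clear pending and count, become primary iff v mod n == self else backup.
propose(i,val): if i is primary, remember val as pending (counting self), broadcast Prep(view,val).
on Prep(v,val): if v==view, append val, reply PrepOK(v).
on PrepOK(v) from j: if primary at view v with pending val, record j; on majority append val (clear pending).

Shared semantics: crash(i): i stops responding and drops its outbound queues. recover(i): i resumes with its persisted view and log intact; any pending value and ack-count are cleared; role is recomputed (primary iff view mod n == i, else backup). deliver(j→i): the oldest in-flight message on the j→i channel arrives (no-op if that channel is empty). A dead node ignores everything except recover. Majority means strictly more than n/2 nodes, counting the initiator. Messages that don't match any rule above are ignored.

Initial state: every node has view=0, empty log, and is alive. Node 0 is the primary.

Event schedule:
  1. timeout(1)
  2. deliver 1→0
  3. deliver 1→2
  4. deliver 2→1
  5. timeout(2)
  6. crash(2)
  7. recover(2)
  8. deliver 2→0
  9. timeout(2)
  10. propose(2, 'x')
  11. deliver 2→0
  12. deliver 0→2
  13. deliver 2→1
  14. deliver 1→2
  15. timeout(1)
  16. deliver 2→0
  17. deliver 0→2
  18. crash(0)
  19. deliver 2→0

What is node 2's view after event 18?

3

step 1 timeout(1): 1={prim,v=1,log=-}
step 2 deliver 1→0: 0={back,v=1,log=-}
step 3 deliver 1→2: 2={back,v=1,log=-}
step 4 deliver 2→1: —
step 5 timeout(2): 2={prim,v=2,log=-}
step 6 crash(2): 2={✗prim,v=2,log=-}
step 7 recover(2): 2={prim,v=2,log=-}
step 8 deliver 2→0: —
step 9 timeout(2): 2={back,v=3,log=-}
step 10 propose(2,'x'): —
step 11 deliver 2→0: 0={prim,v=3,log=-}
step 12 deliver 0→2: —
step 13 deliver 2→1: 1={back,v=3,log=-}
step 14 deliver 1→2: —
step 15 timeout(1): 1={prim,v=4,log=-}
step 16 deliver 2→0: —
step 17 deliver 0→2: —
step 18 crash(0): 0={✗prim,v=3,log=-}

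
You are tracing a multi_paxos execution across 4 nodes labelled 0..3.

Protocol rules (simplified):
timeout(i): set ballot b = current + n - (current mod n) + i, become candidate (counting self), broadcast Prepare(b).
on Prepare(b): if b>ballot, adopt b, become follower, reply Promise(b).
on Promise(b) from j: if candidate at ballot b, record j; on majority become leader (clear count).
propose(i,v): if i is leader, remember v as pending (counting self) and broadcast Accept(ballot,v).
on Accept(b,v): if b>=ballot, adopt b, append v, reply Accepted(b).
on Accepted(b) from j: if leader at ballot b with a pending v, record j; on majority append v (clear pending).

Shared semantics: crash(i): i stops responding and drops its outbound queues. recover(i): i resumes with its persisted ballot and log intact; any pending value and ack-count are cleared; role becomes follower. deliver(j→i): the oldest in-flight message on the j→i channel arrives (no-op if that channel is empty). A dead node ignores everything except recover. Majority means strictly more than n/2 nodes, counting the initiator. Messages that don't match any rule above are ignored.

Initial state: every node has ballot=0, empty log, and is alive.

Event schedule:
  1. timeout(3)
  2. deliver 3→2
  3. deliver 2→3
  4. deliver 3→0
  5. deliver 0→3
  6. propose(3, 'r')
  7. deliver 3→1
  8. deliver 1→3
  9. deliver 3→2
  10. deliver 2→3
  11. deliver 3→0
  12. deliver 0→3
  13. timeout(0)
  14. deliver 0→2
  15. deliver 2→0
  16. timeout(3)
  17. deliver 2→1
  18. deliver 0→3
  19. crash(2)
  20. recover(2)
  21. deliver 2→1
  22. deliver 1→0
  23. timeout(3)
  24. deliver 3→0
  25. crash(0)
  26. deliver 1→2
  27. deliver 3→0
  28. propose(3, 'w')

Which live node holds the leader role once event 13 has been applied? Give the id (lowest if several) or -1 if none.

3

after 1 — timeout(3): n3:cand/b7/[-]
after 2 — deliver 3→2: n2:foll/b7/[-]
after 3 — deliver 2→3: ·
after 4 — deliver 3→0: n0:foll/b7/[-]
after 5 — deliver 0→3: n3:lead/b7/[-]
after 6 — propose(3,'r'): ·
after 7 — deliver 3→1: n1:foll/b7/[-]
after 8 — deliver 1→3: ·
after 9 — deliver 3→2: n2:foll/b7/[r]
after 10 — deliver 2→3: ·
after 11 — deliver 3→0: n0:foll/b7/[r]
after 12 — deliver 0→3: n3:lead/b7/[r]
after 13 — timeout(0): n0:cand/b8/[r]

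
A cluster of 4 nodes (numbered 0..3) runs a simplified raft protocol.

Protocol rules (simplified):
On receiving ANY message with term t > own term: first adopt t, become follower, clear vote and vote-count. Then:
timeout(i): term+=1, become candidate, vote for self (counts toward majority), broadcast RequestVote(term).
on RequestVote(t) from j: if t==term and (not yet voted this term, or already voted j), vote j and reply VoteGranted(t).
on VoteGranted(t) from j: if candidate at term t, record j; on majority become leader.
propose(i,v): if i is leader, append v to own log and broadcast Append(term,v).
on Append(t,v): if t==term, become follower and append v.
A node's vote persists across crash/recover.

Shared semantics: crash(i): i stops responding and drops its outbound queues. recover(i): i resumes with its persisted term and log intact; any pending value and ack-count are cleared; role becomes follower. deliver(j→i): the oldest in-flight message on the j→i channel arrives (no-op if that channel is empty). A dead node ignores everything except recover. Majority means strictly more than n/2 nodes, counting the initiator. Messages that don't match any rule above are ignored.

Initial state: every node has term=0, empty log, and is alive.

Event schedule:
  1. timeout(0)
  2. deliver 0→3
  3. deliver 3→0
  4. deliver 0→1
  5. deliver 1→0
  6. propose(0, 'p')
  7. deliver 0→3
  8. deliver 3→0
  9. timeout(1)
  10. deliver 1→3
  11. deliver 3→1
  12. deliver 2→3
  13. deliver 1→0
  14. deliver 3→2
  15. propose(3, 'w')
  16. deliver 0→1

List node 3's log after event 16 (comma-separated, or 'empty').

p

after 1 — timeout(0): n0:cand/t1/[-]
after 2 — deliver 0→3: n3:foll/t1/[-]
after 3 — deliver 3→0: ·
after 4 — deliver 0→1: n1:foll/t1/[-]
after 5 — deliver 1→0: n0:lead/t1/[-]
after 6 — propose(0,'p'): n0:lead/t1/[p]
after 7 — deliver 0→3: n3:foll/t1/[p]
after 8 — deliver 3→0: ·
after 9 — timeout(1): n1:cand/t2/[-]
after 10 — deliver 1→3: n3:foll/t2/[p]
after 11 — deliver 3→1: ·
after 12 — deliver 2→3: ·
after 13 — deliver 1→0: n0:foll/t2/[p]
after 14 — deliver 3→2: ·
after 15 — propose(3,'w'): ·
after 16 — deliver 0→1: ·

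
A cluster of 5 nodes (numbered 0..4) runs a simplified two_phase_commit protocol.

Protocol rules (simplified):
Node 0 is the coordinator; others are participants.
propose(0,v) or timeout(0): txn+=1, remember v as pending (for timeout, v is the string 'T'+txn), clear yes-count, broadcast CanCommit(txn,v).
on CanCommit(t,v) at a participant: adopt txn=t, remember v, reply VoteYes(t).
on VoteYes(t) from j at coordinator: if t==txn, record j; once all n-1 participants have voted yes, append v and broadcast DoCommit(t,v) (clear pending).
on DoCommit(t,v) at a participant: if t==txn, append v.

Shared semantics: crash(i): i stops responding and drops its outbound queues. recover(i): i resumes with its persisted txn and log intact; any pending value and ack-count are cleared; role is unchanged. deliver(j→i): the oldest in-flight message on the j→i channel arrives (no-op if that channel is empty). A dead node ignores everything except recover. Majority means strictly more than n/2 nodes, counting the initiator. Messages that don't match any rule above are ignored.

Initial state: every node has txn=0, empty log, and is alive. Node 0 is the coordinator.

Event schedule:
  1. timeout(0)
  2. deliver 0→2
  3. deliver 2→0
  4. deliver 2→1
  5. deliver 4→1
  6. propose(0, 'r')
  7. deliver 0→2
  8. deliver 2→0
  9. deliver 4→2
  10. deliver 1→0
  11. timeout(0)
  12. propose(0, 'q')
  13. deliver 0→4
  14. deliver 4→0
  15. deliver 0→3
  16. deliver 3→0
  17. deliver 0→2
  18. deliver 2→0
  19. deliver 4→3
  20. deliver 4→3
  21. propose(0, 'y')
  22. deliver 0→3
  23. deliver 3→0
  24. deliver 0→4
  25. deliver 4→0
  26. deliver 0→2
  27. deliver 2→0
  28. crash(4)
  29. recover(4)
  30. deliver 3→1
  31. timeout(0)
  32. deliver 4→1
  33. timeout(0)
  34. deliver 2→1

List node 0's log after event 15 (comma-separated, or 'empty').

empty

after 1 — timeout(0): n0:coor/t1/[-]
after 2 — deliver 0→2: n2:part/t1/[-]
after 3 — deliver 2→0: ·
after 4 — deliver 2→1: ·
after 5 — deliver 4→1: ·
after 6 — propose(0,'r'): n0:coor/t2/[-]
after 7 — deliver 0→2: n2:part/t2/[-]
after 8 — deliver 2→0: ·
after 9 — deliver 4→2: ·
after 10 — deliver 1→0: ·
after 11 — timeout(0): n0:coor/t3/[-]
after 12 — propose(0,'q'): n0:coor/t4/[-]
after 13 — deliver 0→4: n4:part/t1/[-]
after 14 — deliver 4→0: ·
after 15 — deliver 0→3: n3:part/t1/[-]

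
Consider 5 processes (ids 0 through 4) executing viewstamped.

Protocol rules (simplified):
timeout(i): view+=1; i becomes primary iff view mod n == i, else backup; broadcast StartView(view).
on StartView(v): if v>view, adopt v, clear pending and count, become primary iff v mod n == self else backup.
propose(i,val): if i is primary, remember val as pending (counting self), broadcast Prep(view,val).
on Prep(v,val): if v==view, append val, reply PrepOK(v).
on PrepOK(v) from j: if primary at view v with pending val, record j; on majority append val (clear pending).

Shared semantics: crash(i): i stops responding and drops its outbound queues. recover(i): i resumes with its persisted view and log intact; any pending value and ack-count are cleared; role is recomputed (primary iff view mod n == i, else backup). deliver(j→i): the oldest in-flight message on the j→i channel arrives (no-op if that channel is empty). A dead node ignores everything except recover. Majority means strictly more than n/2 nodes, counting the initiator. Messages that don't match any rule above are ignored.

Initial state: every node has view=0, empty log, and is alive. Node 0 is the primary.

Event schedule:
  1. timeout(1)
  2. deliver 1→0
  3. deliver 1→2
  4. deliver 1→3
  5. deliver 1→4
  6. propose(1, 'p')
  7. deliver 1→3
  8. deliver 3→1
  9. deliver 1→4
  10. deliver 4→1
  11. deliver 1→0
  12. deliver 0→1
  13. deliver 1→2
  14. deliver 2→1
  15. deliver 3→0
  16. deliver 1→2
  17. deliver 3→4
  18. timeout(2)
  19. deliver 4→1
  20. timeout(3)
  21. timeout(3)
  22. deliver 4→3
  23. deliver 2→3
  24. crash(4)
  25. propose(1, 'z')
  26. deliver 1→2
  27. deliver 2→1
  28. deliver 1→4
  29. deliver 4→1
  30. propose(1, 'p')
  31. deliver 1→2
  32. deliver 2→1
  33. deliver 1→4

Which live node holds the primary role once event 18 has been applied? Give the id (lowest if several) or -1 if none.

1

e1 timeout(1): 1[prim,v=1,-]
e2 deliver 1→0: 0[back,v=1,-]
e3 deliver 1→2: 2[back,v=1,-]
e4 deliver 1→3: 3[back,v=1,-]
e5 deliver 1→4: 4[back,v=1,-]
e6 propose(1,'p'): ·
e7 deliver 1→3: 3[back,v=1,p]
e8 deliver 3→1: ·
e9 deliver 1→4: 4[back,v=1,p]
e10 deliver 4→1: 1[prim,v=1,p]
e11 deliver 1→0: 0[back,v=1,p]
e12 deliver 0→1: ·
e13 deliver 1→2: 2[back,v=1,p]
e14 deliver 2→1: ·
e15 deliver 3→0: ·
e16 deliver 1→2: ·
e17 deliver 3→4: ·
e18 timeout(2): 2[prim,v=2,p]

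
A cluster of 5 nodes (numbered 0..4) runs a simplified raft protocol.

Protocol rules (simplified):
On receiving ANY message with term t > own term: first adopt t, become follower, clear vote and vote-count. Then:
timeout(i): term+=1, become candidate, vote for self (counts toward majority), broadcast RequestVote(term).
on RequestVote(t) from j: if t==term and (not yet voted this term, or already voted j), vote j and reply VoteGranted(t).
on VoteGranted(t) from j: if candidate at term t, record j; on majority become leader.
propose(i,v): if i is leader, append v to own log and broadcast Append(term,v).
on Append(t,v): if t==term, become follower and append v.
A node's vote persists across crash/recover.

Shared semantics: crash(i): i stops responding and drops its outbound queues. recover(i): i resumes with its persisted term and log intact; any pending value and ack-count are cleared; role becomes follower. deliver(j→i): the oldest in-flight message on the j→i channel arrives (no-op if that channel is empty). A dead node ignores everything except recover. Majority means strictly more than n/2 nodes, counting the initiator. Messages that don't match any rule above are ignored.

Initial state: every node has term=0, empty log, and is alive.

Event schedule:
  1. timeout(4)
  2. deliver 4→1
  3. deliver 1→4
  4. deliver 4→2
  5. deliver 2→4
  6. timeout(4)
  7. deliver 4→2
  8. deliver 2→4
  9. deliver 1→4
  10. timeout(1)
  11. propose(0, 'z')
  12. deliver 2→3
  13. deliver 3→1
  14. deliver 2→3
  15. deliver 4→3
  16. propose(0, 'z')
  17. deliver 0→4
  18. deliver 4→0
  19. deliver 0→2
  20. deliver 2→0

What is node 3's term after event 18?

1

after 1 — timeout(4): n4:cand/t1/[-]
after 2 — deliver 4→1: n1:foll/t1/[-]
after 3 — deliver 1→4: ·
after 4 — deliver 4→2: n2:foll/t1/[-]
after 5 — deliver 2→4: n4:lead/t1/[-]
after 6 — timeout(4): n4:cand/t2/[-]
after 7 — deliver 4→2: n2:foll/t2/[-]
after 8 — deliver 2→4: ·
after 9 — deliver 1→4: ·
after 10 — timeout(1): n1:cand/t2/[-]
after 11 — propose(0,'z'): ·
after 12 — deliver 2→3: ·
after 13 — deliver 3→1: ·
after 14 — deliver 2→3: ·
after 15 — deliver 4→3: n3:foll/t1/[-]
after 16 — propose(0,'z'): ·
after 17 — deliver 0→4: ·
after 18 — deliver 4→0: n0:foll/t1/[-]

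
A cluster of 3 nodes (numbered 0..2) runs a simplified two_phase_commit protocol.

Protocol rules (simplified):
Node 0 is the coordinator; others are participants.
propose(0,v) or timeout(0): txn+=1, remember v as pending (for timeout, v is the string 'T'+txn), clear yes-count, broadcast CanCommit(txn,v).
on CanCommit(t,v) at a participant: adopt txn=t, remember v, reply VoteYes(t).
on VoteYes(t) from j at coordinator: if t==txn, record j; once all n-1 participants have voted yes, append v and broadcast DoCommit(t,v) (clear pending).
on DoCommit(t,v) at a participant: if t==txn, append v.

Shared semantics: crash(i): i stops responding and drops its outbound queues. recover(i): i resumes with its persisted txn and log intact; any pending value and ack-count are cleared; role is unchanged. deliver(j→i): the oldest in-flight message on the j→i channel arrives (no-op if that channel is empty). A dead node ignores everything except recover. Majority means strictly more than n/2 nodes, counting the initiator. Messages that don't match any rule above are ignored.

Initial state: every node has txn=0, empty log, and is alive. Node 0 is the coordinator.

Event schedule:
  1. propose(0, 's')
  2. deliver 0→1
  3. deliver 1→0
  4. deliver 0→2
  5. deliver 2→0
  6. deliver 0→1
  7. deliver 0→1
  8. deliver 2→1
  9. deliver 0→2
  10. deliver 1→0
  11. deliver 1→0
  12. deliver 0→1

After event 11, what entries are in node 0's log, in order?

s

after 1 — propose(0,'s'): n0:coor/t1/[-]
after 2 — deliver 0→1: n1:part/t1/[-]
after 3 — deliver 1→0: ·
after 4 — deliver 0→2: n2:part/t1/[-]
after 5 — deliver 2→0: n0:coor/t1/[s]
after 6 — deliver 0→1: n1:part/t1/[s]
after 7 — deliver 0→1: ·
after 8 — deliver 2→1: ·
after 9 — deliver 0→2: n2:part/t1/[s]
after 10 — deliver 1→0: ·
after 11 — deliver 1→0: ·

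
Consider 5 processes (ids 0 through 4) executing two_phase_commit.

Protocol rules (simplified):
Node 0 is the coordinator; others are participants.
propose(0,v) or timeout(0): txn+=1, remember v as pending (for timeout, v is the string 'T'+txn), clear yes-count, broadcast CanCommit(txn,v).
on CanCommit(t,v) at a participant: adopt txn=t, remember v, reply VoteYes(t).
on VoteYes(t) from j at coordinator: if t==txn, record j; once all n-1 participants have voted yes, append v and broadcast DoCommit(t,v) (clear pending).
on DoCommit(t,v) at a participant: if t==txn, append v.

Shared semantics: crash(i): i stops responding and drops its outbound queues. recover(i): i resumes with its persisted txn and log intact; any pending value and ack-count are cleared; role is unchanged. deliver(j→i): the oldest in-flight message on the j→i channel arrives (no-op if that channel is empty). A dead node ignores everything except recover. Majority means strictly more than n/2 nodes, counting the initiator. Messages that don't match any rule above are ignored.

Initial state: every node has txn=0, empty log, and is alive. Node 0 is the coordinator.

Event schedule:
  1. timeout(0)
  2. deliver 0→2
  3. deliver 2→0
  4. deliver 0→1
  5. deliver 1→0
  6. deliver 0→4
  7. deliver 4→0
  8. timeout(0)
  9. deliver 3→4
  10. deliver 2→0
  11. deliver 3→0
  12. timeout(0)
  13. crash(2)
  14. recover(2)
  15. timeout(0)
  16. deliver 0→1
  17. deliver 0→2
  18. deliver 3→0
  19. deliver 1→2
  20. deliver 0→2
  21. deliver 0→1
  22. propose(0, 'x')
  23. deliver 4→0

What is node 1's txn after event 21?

3

after 1 — timeout(0): n0:coor/t1/[-]
after 2 — deliver 0→2: n2:part/t1/[-]
after 3 — deliver 2→0: ·
after 4 — deliver 0→1: n1:part/t1/[-]
after 5 — deliver 1→0: ·
after 6 — deliver 0→4: n4:part/t1/[-]
after 7 — deliver 4→0: ·
after 8 — timeout(0): n0:coor/t2/[-]
after 9 — deliver 3→4: ·
after 10 — deliver 2→0: ·
after 11 — deliver 3→0: ·
after 12 — timeout(0): n0:coor/t3/[-]
after 13 — crash(2): n2:✗part/t1/[-]
after 14 — recover(2): n2:part/t1/[-]
after 15 — timeout(0): n0:coor/t4/[-]
after 16 — deliver 0→1: n1:part/t2/[-]
after 17 — deliver 0→2: n2:part/t2/[-]
after 18 — deliver 3→0: ·
after 19 — deliver 1→2: ·
after 20 — deliver 0→2: n2:part/t3/[-]
after 21 — deliver 0→1: n1:part/t3/[-]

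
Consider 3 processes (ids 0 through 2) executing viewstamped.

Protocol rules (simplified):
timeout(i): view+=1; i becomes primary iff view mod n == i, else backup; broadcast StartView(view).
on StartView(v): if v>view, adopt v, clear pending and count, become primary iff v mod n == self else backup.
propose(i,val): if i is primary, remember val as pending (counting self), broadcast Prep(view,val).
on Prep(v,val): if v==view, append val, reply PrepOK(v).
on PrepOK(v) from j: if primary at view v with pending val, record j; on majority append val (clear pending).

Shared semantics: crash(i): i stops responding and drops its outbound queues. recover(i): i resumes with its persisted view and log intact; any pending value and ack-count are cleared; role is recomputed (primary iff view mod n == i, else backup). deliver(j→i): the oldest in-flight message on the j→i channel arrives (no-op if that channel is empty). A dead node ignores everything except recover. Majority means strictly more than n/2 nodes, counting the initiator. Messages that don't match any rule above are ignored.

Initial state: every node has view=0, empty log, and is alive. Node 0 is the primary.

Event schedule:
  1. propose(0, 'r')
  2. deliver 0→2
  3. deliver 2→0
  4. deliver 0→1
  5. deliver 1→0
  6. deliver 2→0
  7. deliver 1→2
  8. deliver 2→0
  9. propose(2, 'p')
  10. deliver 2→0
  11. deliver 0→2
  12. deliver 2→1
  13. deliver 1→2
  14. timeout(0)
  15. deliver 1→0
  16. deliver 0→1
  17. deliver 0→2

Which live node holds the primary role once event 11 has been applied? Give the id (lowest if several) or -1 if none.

[1] propose(0,'r') → ∅
[2] deliver 0→2 → N2(back v0 [r])
[3] deliver 2→0 → N0(prim v0 [r])
[4] deliver 0→1 → N1(back v0 [r])
[5] deliver 1→0 → ∅
[6] deliver 2→0 → ∅
[7] deliver 1→2 → ∅
[8] deliver 2→0 → ∅
[9] propose(2,'p') → ∅
[10] deliver 2→0 → ∅
[11] deliver 0→2 → ∅

0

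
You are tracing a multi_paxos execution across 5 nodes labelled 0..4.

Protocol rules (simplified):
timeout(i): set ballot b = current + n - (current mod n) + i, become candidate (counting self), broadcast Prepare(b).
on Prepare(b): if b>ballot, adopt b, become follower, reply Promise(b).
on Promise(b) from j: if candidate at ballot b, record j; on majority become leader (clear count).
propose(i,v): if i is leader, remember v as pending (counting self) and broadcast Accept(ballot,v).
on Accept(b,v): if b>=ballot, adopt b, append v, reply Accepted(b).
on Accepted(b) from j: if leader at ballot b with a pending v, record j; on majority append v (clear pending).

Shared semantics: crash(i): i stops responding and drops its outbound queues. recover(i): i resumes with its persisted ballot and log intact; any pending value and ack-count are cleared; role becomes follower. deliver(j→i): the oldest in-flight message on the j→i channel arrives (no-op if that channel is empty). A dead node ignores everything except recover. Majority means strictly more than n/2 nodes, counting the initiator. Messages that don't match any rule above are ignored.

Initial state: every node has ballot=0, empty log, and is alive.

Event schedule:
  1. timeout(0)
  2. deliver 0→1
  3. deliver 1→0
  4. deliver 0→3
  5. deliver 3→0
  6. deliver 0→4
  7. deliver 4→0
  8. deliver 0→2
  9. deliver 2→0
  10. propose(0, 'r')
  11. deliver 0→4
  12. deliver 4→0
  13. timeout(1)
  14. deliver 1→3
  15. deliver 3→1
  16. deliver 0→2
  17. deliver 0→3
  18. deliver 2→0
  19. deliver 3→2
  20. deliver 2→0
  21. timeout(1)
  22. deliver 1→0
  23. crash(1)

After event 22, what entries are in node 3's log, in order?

empty

after 1 — timeout(0): n0:cand/b5/[-]
after 2 — deliver 0→1: n1:foll/b5/[-]
after 3 — deliver 1→0: ·
after 4 — deliver 0→3: n3:foll/b5/[-]
after 5 — deliver 3→0: n0:lead/b5/[-]
after 6 — deliver 0→4: n4:foll/b5/[-]
after 7 — deliver 4→0: ·
after 8 — deliver 0→2: n2:foll/b5/[-]
after 9 — deliver 2→0: ·
after 10 — propose(0,'r'): ·
after 11 — deliver 0→4: n4:foll/b5/[r]
after 12 — deliver 4→0: ·
after 13 — timeout(1): n1:cand/b11/[-]
after 14 — deliver 1→3: n3:foll/b11/[-]
after 15 — deliver 3→1: ·
after 16 — deliver 0→2: n2:foll/b5/[r]
after 17 — deliver 0→3: ·
after 18 — deliver 2→0: n0:lead/b5/[r]
after 19 — deliver 3→2: ·
after 20 — deliver 2→0: ·
after 21 — timeout(1): n1:cand/b16/[-]
after 22 — deliver 1→0: n0:foll/b11/[r]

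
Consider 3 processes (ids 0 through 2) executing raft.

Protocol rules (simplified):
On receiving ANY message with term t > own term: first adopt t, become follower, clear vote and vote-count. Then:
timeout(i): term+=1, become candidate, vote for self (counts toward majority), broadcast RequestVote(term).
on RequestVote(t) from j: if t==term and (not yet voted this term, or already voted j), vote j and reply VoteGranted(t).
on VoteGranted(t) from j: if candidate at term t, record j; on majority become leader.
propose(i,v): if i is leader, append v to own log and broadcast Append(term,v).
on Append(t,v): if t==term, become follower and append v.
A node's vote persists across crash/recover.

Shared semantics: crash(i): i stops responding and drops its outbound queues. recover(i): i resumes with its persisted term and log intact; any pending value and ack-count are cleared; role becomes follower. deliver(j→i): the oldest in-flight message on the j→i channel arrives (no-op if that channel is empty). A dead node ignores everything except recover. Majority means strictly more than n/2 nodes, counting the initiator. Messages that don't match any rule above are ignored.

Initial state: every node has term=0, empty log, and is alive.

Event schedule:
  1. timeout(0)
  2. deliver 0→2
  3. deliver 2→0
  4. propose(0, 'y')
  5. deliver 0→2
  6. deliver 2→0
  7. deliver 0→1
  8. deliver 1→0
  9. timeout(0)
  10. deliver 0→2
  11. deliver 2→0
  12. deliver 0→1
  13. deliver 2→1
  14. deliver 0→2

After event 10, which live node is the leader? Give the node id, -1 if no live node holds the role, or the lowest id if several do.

e1 timeout(0): 0[cand,t=1,-]
e2 deliver 0→2: 2[foll,t=1,-]
e3 deliver 2→0: 0[lead,t=1,-]
e4 propose(0,'y'): 0[lead,t=1,y]
e5 deliver 0→2: 2[foll,t=1,y]
e6 deliver 2→0: ·
e7 deliver 0→1: 1[foll,t=1,-]
e8 deliver 1→0: ·
e9 timeout(0): 0[cand,t=2,y]
e10 deliver 0→2: 2[foll,t=2,y]

-1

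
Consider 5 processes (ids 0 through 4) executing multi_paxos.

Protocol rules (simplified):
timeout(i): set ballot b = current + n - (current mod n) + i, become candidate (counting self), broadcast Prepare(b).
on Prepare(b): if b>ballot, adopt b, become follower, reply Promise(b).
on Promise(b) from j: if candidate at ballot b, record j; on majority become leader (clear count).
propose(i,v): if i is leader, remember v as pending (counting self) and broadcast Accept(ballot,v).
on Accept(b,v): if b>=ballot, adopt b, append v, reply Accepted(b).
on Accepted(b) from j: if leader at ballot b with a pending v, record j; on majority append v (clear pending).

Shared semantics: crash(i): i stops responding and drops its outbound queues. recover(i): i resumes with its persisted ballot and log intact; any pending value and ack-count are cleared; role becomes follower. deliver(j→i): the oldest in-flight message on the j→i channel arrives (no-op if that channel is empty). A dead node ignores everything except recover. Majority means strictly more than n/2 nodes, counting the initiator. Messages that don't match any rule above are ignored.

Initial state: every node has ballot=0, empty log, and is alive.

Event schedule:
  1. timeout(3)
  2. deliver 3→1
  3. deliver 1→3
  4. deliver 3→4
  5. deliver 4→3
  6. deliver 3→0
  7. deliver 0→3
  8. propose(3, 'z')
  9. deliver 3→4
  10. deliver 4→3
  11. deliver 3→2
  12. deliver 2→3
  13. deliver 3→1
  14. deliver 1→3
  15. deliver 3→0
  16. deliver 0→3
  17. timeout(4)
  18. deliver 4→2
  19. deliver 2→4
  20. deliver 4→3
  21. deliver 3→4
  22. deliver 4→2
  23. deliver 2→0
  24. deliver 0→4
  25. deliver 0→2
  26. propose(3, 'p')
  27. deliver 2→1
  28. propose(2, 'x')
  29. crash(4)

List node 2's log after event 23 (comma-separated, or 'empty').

empty

e1 timeout(3): 3[cand,b=8,-]
e2 deliver 3→1: 1[foll,b=8,-]
e3 deliver 1→3: ·
e4 deliver 3→4: 4[foll,b=8,-]
e5 deliver 4→3: 3[lead,b=8,-]
e6 deliver 3→0: 0[foll,b=8,-]
e7 deliver 0→3: ·
e8 propose(3,'z'): ·
e9 deliver 3→4: 4[foll,b=8,z]
e10 deliver 4→3: ·
e11 deliver 3→2: 2[foll,b=8,-]
e12 deliver 2→3: ·
e13 deliver 3→1: 1[foll,b=8,z]
e14 deliver 1→3: 3[lead,b=8,z]
e15 deliver 3→0: 0[foll,b=8,z]
e16 deliver 0→3: ·
e17 timeout(4): 4[cand,b=14,z]
e18 deliver 4→2: 2[foll,b=14,-]
e19 deliver 2→4: ·
e20 deliver 4→3: 3[foll,b=14,z]
e21 deliver 3→4: 4[lead,b=14,z]
e22 deliver 4→2: ·
e23 deliver 2→0: ·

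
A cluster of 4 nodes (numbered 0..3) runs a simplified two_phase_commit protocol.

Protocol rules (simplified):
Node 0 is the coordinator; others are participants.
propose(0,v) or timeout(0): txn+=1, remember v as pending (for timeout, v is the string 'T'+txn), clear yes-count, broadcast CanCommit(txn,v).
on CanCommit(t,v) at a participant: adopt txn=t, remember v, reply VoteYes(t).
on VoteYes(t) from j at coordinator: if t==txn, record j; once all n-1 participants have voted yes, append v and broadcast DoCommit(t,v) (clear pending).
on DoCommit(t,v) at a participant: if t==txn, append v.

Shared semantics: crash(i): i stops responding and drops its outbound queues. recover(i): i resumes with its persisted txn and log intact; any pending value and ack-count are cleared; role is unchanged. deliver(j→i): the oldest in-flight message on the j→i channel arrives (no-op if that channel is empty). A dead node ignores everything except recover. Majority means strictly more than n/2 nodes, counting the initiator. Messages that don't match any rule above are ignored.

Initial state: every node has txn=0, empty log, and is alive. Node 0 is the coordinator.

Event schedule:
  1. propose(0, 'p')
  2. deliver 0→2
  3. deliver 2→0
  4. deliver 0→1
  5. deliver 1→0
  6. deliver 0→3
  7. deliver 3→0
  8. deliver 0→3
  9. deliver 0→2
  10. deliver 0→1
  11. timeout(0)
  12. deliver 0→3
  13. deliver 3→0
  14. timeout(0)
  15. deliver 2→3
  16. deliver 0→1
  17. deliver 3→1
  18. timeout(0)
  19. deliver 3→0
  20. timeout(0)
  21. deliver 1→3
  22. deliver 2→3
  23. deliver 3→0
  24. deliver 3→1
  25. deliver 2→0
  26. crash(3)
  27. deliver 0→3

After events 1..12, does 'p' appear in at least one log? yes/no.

yes

e1 propose(0,'p'): 0[coor,t=1,-]
e2 deliver 0→2: 2[part,t=1,-]
e3 deliver 2→0: ·
e4 deliver 0→1: 1[part,t=1,-]
e5 deliver 1→0: ·
e6 deliver 0→3: 3[part,t=1,-]
e7 deliver 3→0: 0[coor,t=1,p]
e8 deliver 0→3: 3[part,t=1,p]
e9 deliver 0→2: 2[part,t=1,p]
e10 deliver 0→1: 1[part,t=1,p]
e11 timeout(0): 0[coor,t=2,p]
e12 deliver 0→3: 3[part,t=2,p]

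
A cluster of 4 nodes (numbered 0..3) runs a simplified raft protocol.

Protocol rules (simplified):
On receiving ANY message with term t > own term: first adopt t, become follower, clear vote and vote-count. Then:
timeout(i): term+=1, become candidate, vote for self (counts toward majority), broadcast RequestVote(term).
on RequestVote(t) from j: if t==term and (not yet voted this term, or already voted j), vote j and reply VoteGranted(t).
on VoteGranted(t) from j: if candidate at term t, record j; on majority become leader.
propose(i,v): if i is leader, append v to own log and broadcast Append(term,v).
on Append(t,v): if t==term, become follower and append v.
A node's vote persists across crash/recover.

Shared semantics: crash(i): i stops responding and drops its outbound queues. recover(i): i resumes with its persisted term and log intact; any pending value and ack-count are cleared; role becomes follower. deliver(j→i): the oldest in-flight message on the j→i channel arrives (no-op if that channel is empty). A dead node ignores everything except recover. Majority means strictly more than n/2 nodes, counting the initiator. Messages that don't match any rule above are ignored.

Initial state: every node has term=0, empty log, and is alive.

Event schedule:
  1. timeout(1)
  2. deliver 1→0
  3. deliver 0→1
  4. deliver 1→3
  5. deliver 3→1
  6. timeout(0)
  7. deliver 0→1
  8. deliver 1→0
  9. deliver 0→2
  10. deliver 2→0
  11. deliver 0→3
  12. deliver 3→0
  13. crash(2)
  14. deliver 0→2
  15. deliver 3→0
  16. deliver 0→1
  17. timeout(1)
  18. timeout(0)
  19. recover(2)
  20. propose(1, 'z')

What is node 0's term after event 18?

3

after 1 — timeout(1): n1:cand/t1/[-]
after 2 — deliver 1→0: n0:foll/t1/[-]
after 3 — deliver 0→1: ·
after 4 — deliver 1→3: n3:foll/t1/[-]
after 5 — deliver 3→1: n1:lead/t1/[-]
after 6 — timeout(0): n0:cand/t2/[-]
after 7 — deliver 0→1: n1:foll/t2/[-]
after 8 — deliver 1→0: ·
after 9 — deliver 0→2: n2:foll/t2/[-]
after 10 — deliver 2→0: n0:lead/t2/[-]
after 11 — deliver 0→3: n3:foll/t2/[-]
after 12 — deliver 3→0: ·
after 13 — crash(2): n2:✗foll/t2/[-]
after 14 — deliver 0→2: ·
after 15 — deliver 3→0: ·
after 16 — deliver 0→1: ·
after 17 — timeout(1): n1:cand/t3/[-]
after 18 — timeout(0): n0:cand/t3/[-]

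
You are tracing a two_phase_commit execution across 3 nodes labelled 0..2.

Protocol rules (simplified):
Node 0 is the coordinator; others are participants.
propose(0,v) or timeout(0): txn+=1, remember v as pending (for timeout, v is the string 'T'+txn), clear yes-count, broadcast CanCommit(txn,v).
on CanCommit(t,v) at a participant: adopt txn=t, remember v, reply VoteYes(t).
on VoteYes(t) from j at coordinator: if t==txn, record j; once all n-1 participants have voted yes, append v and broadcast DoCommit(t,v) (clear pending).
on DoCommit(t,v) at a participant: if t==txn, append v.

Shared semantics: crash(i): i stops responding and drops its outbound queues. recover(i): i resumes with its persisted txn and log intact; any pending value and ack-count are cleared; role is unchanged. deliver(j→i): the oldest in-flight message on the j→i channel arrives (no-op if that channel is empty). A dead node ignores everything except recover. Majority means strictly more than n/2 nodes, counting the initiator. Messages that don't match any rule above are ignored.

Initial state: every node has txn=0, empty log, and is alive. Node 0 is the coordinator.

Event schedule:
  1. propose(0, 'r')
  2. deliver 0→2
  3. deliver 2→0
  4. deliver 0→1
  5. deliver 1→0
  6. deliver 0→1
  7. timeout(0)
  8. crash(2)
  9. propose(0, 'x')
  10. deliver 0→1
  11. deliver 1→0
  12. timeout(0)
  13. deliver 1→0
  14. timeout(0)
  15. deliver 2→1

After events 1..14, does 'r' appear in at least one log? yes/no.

1. propose(0,'r'):  <0:coor t1 ->
2. deliver 0→2:  <2:part t1 ->
3. deliver 2→0:  nop
4. deliver 0→1:  <1:part t1 ->
5. deliver 1→0:  <0:coor t1 r>
6. deliver 0→1:  <1:part t1 r>
7. timeout(0):  <0:coor t2 r>
8. crash(2):  <2:✗part t1 ->
9. propose(0,'x'):  <0:coor t3 r>
10. deliver 0→1:  <1:part t2 r>
11. deliver 1→0:  nop
12. timeout(0):  <0:coor t4 r>
13. deliver 1→0:  nop
14. timeout(0):  <0:coor t5 r>

yes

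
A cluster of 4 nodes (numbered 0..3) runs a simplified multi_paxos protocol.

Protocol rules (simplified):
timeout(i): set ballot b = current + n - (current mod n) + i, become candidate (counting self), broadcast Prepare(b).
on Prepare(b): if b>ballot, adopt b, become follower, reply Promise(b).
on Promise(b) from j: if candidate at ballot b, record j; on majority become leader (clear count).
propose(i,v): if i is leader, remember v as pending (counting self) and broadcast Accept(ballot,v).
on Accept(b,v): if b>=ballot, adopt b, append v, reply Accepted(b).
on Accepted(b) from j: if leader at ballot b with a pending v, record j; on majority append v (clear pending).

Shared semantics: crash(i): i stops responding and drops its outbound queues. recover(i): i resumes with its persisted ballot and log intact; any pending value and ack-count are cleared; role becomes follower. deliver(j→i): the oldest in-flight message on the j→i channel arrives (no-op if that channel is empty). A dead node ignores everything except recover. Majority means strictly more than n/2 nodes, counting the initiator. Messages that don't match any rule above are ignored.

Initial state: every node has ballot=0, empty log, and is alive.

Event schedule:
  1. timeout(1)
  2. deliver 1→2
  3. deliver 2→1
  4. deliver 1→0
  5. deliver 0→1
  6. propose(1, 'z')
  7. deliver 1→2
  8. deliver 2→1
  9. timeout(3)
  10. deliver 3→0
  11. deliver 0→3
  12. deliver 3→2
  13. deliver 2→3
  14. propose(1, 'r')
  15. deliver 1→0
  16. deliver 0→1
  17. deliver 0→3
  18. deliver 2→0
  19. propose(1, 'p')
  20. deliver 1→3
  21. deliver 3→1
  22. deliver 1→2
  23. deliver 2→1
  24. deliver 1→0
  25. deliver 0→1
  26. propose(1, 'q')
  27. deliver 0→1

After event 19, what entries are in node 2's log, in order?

1. timeout(1):  <1:cand b5 ->
2. deliver 1→2:  <2:foll b5 ->
3. deliver 2→1:  nop
4. deliver 1→0:  <0:foll b5 ->
5. deliver 0→1:  <1:lead b5 ->
6. propose(1,'z'):  nop
7. deliver 1→2:  <2:foll b5 z>
8. deliver 2→1:  nop
9. timeout(3):  <3:cand b7 ->
10. deliver 3→0:  <0:foll b7 ->
11. deliver 0→3:  nop
12. deliver 3→2:  <2:foll b7 z>
13. deliver 2→3:  <3:lead b7 ->
14. propose(1,'r'):  nop
15. deliver 1→0:  nop
16. deliver 0→1:  nop
17. deliver 0→3:  nop
18. deliver 2→0:  nop
19. propose(1,'p'):  nop

z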